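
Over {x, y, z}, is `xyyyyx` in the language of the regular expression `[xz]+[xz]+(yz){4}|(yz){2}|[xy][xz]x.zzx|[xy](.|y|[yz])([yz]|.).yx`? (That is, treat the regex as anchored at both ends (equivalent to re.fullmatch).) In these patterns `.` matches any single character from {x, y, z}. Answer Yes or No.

Yes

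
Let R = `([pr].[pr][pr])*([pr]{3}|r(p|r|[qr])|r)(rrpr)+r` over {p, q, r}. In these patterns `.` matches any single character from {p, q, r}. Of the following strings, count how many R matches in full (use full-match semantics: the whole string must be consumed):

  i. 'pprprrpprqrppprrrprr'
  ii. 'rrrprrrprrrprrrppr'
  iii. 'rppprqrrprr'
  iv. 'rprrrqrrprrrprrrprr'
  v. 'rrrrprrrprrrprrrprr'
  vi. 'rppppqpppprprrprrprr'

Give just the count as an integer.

5

i → match
ii → no match — must end with 'rrprr'
iii → match
iv → match
v → match
vi → match
Total matched: 5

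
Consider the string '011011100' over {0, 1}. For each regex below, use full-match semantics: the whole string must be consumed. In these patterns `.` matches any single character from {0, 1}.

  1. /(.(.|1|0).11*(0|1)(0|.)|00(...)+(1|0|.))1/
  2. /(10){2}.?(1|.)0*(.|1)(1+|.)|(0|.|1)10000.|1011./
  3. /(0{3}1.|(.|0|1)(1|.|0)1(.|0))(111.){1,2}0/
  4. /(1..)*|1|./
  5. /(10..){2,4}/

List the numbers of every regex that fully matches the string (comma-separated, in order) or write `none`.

3

1 → no match — must end with '1'
2 → no match
3 → match
4 → no match
5 → no match — must start with '10'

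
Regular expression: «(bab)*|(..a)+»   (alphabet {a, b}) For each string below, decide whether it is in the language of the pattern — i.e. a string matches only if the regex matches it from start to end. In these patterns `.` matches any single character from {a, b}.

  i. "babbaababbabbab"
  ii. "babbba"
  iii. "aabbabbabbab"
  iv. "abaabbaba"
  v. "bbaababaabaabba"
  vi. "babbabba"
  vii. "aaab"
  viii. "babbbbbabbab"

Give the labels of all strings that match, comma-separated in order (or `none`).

v

i → no match
ii. "babbba" → no match
iii. "aabbabbabbab" → no match
iv. "abaabbaba" → no match
v → match
vi. "babbabba" → no match
vii. "aaab" → no match
viii. "babbbbbabbab" → no match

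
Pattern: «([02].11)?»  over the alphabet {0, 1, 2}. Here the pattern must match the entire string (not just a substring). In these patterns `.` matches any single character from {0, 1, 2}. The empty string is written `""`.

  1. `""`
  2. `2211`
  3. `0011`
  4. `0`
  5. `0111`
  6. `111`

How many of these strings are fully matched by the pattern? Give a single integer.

1. `""` → match
2. `2211` → match
3. `0011` → match
4. `0` → no match
5. `0111` → match
6. `111` → no match
Total matched: 4

4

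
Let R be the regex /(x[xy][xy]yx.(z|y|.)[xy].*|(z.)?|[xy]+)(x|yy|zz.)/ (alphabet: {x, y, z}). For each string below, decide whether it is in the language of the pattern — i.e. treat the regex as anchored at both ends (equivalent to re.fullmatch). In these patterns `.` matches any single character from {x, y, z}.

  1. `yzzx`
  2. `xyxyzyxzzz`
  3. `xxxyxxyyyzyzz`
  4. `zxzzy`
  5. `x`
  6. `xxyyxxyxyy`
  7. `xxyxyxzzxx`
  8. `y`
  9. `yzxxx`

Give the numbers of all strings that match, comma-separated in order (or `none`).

1, 4, 5, 6

1 → match
2 → no match
3 → no match
4 → match
5 → match
6 → match
7 → no match
8 → no match
9 → no match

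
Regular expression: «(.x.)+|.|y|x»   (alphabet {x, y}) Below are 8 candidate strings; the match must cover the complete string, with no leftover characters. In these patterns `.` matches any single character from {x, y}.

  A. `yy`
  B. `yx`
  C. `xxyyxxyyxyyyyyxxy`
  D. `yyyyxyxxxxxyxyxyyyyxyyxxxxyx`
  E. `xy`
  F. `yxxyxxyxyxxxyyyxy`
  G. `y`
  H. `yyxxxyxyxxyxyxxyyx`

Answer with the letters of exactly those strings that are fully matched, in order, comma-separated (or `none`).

G

A → no match
B → no match
C → no match
D → no match
E → no match
F → no match
G → match
H → no match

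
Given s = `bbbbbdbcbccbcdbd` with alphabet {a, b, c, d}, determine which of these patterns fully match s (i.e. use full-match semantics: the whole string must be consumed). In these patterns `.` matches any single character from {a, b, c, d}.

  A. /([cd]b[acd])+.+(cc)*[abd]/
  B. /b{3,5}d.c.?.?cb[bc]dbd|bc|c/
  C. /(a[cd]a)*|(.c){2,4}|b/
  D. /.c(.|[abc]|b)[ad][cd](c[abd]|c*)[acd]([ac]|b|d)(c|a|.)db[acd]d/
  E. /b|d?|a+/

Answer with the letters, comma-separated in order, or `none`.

B

A → no match
B → match
C → no match
D → no match
E → no match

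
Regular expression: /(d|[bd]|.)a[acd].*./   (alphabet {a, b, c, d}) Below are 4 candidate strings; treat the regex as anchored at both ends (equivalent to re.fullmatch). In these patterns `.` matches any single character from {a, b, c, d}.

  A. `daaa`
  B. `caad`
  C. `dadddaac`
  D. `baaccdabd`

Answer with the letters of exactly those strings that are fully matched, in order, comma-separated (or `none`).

A → match
B → match
C → match
D → match

A, B, C, D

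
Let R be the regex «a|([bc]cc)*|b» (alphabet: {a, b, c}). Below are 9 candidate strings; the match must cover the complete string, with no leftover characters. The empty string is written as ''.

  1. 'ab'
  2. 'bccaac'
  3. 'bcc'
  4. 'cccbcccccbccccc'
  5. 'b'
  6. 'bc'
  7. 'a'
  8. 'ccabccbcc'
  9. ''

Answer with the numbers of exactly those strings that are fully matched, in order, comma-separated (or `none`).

3, 4, 5, 7, 9

1 → no match
2 → no match
3 → match
4 → match
5 → match
6 → no match
7 → match
8 → no match
9 → match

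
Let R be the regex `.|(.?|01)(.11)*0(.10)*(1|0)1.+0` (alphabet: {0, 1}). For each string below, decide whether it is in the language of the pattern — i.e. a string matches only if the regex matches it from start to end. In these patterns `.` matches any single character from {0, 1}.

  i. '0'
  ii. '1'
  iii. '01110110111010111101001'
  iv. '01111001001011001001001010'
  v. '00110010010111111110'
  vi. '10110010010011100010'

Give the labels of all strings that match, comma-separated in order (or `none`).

i → match
ii → match
iii → no match
iv → match
v → match
vi → match

i, ii, iv, v, vi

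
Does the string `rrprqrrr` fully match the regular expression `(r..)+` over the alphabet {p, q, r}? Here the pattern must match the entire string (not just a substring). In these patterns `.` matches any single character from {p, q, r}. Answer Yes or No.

No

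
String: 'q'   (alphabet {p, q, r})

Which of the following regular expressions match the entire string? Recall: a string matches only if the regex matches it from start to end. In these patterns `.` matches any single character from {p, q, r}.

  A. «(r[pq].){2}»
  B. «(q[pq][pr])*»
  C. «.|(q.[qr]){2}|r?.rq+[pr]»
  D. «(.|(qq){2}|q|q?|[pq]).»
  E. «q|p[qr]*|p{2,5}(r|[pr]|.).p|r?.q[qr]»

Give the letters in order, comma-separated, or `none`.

C, D, E

A → no match — must start with 'r'
B → no match
C → match
D → match
E → match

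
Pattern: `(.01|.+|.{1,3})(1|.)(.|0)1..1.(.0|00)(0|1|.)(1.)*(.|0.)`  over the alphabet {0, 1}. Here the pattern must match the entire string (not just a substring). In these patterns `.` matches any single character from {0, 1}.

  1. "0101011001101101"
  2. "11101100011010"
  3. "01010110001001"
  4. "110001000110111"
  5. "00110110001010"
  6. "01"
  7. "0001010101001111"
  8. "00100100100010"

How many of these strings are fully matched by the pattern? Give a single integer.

1

1 → no match
2 → no match
3 → no match
4 → no match
5 → no match
6 → no match
7 → no match
8 → match
Total matched: 1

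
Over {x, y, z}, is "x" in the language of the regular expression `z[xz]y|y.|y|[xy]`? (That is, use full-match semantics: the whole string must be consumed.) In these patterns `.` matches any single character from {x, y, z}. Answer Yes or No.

Yes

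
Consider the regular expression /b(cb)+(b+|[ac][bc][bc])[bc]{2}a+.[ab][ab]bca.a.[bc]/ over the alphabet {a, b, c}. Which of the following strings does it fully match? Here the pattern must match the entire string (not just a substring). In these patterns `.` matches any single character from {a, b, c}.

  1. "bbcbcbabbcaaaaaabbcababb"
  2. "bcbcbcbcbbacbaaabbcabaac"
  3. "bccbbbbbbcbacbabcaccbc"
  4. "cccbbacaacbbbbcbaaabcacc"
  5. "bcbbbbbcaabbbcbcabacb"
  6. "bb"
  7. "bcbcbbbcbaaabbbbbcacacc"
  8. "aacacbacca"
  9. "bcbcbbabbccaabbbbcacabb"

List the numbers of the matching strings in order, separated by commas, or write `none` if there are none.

1 → no match — must start with "bcb"
2 → no match
3 → no match — must start with "bcb"
4 → no match — must start with "bcb"
5 → no match
6. "bb" → no match — must start with "bcb"
7 → no match
8. "aacacbacca" → no match — must start with "bcb"
9 → no match

none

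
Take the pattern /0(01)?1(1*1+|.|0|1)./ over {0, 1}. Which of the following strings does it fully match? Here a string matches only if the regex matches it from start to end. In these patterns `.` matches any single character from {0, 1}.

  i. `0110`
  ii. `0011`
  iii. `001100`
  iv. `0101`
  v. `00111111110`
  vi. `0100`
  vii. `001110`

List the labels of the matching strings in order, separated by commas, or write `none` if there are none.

i → match
ii → no match
iii → match
iv → match
v → match
vi → match
vii → match

i, iii, iv, v, vi, vii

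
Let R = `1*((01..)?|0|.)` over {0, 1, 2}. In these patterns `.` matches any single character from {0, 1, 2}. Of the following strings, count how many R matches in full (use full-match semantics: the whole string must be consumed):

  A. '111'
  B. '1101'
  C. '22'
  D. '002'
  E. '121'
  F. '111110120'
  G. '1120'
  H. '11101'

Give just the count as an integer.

2

A → match
B → no match
C → no match
D → no match
E → no match
F → match
G → no match
H → no match
Total matched: 2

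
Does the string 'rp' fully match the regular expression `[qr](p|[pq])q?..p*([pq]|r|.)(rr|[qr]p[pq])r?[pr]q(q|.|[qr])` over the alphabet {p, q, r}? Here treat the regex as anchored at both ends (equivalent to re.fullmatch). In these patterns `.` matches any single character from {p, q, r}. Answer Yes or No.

No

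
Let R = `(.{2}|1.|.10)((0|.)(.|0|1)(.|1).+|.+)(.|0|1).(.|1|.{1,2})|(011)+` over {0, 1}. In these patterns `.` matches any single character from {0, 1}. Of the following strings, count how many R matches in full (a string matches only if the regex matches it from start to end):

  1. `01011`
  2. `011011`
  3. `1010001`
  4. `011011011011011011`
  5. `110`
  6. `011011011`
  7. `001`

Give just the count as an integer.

1 → no match
2 → match
3 → match
4 → match
5 → no match
6 → match
7 → no match
Total matched: 4

4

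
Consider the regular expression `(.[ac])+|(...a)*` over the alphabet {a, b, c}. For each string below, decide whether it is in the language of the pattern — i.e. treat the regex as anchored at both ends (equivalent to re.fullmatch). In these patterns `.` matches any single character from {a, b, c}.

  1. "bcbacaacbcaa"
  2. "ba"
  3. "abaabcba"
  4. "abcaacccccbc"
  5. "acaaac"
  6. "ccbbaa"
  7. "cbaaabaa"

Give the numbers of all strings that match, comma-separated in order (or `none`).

1 → match
2 → match
3 → match
4 → no match
5 → match
6 → no match
7 → match

1, 2, 3, 5, 7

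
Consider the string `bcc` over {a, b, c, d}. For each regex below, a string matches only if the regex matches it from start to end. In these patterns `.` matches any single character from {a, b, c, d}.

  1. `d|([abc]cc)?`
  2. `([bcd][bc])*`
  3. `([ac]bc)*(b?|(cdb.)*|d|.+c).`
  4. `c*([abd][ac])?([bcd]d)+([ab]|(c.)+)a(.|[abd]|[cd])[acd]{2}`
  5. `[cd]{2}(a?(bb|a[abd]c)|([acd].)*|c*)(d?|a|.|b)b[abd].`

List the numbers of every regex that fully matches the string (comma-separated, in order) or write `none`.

1, 3

1 → match
2 → no match
3 → match
4 → no match
5 → no match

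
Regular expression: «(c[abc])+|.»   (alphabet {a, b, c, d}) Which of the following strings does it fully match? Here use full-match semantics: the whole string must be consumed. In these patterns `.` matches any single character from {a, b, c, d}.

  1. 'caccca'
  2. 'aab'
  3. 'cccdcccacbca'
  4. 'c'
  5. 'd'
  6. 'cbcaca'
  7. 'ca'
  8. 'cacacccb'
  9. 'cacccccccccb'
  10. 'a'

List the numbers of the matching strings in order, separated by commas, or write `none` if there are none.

1. 'caccca' → match
2. 'aab' → no match
3. 'cccdcccacbca' → no match
4. 'c' → match
5. 'd' → match
6. 'cbcaca' → match
7. 'ca' → match
8. 'cacacccb' → match
9. 'cacccccccccb' → match
10. 'a' → match

1, 4, 5, 6, 7, 8, 9, 10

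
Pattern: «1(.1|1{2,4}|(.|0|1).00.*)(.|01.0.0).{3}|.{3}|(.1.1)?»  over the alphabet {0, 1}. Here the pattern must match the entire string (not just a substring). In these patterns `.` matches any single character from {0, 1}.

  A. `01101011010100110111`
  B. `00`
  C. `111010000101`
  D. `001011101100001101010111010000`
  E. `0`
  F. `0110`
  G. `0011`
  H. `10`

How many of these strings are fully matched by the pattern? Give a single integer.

1

A → no match
B → no match
C → match
D → no match
E → no match
F → no match
G → no match
H → no match
Total matched: 1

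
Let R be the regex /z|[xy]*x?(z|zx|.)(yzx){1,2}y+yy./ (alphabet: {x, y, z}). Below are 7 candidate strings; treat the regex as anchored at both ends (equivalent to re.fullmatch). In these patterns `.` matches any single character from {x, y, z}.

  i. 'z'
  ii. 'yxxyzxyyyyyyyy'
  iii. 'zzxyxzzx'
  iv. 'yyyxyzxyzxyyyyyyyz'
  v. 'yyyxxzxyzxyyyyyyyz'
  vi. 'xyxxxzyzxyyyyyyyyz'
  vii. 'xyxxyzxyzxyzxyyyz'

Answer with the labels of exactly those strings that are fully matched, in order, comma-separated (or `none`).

i. 'z' → match
ii → match
iii. 'zzxyxzzx' → no match
iv → match
v → match
vi → match
vii → match

i, ii, iv, v, vi, vii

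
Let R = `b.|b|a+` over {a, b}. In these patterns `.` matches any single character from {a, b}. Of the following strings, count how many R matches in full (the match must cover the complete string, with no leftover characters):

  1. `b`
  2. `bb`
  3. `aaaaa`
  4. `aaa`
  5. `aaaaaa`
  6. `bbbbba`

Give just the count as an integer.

1 → match
2 → match
3 → match
4 → match
5 → match
6 → no match
Total matched: 5

5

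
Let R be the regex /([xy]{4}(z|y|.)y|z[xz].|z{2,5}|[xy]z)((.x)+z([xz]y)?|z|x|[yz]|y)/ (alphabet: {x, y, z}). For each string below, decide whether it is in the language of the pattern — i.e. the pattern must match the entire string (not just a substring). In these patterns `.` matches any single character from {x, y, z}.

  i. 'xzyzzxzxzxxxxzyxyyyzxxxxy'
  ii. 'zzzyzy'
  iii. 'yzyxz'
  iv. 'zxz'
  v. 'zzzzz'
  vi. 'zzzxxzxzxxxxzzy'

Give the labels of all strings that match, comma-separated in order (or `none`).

i → no match
ii → no match
iii → match
iv → no match
v → match
vi → no match

iii, v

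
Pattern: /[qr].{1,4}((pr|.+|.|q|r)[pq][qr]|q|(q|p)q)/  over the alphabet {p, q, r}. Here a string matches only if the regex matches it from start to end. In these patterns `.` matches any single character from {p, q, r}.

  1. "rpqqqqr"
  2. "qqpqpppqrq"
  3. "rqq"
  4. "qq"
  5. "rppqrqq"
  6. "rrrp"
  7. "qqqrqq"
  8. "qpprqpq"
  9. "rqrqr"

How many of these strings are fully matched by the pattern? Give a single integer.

6

1 → match
2 → no match
3 → match
4 → no match
5 → match
6 → no match
7 → match
8 → match
9 → match
Total matched: 6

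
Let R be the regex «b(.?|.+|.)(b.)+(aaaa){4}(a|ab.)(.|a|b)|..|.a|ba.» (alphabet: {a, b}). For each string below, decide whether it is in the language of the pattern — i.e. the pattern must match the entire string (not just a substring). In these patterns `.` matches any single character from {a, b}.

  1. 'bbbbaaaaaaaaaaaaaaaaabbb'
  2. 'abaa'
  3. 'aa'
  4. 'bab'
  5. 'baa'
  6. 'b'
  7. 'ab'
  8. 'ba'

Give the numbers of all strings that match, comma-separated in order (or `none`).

1, 3, 4, 5, 7, 8

1 → match
2 → no match
3 → match
4 → match
5 → match
6 → no match
7 → match
8 → match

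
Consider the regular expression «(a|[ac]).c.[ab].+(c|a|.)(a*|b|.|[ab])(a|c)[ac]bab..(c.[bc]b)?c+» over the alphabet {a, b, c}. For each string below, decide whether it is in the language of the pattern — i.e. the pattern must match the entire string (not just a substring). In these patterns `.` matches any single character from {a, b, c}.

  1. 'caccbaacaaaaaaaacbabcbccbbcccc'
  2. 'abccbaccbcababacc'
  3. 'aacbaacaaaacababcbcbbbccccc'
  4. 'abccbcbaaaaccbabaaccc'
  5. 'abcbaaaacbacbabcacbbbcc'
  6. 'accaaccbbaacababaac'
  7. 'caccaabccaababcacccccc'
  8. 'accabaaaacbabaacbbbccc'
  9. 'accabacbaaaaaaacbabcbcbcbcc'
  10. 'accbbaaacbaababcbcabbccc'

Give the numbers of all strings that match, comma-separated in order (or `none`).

1 → match
2 → match
3 → match
4 → match
5 → match
6 → match
7 → match
8 → match
9 → match
10 → match

1, 2, 3, 4, 5, 6, 7, 8, 9, 10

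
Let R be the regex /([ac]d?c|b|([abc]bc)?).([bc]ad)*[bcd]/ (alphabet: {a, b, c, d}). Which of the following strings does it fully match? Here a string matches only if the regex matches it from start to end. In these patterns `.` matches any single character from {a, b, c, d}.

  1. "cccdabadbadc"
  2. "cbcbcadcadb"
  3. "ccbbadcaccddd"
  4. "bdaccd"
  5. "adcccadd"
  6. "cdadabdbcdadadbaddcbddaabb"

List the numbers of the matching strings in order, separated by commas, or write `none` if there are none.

2, 5

1. "cccdabadbadc" → no match
2. "cbcbcadcadb" → match
3 → no match
4. "bdaccd" → no match
5. "adcccadd" → match
6 → no match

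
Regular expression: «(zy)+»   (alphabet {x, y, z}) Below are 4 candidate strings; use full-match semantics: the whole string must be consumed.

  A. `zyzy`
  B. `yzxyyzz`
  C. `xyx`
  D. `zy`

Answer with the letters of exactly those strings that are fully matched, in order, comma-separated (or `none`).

A. `zyzy` → match
B. `yzxyyzz` → no match — must start with `zy`
C. `xyx` → no match — must start with `zy`
D. `zy` → match

A, D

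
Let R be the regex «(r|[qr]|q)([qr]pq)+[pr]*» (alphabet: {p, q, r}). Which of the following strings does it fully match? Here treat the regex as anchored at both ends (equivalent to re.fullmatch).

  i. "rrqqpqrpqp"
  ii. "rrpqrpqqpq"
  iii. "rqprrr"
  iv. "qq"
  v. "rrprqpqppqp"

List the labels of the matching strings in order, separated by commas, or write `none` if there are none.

ii

i → no match
ii → match
iii → no match
iv → no match
v → no match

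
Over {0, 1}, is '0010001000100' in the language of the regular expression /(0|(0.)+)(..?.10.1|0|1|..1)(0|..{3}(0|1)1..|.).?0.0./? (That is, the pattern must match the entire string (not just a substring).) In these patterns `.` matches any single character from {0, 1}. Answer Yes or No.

No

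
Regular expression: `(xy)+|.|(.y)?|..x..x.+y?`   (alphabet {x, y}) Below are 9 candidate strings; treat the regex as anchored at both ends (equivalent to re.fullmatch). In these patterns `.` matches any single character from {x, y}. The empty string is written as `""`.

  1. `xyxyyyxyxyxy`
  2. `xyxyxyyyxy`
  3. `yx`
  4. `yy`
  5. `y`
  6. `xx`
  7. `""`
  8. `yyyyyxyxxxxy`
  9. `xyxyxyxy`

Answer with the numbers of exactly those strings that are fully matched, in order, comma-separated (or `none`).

4, 5, 7, 9

1 → no match
2 → no match
3 → no match
4 → match
5 → match
6 → no match
7 → match
8 → no match
9 → match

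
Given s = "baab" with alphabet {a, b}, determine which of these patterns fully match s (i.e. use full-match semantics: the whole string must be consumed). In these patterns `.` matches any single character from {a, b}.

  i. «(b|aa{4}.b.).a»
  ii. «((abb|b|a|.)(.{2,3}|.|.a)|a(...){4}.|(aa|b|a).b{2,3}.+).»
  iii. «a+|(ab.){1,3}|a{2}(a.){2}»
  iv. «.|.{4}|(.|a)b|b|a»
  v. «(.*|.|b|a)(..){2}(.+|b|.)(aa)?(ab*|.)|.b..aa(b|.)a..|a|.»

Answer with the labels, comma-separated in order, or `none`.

i → no match — must end with "a"
ii → match
iii → no match
iv → match
v → no match

ii, iv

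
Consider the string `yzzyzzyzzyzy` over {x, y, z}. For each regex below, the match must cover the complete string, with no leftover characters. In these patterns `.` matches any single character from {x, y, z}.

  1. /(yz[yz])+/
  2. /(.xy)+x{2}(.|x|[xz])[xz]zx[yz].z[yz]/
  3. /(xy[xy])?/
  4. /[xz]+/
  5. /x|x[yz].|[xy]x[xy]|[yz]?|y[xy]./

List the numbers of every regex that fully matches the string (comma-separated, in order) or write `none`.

1

1 → match
2 → no match
3 → no match
4 → no match
5 → no match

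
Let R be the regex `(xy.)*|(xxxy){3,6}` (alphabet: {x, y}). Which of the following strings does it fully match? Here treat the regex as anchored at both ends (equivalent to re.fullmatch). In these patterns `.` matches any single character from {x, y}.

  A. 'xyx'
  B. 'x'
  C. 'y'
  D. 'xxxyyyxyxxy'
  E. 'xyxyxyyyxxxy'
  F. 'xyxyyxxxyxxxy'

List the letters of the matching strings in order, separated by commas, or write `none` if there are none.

A

A → match
B → no match
C → no match
D → no match
E → no match
F → no match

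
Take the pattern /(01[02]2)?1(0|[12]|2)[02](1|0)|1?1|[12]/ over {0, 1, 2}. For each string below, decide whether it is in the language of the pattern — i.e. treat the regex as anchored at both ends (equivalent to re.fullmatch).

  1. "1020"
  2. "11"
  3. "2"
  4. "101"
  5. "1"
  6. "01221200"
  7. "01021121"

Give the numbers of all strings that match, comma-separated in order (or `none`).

1 → match
2 → match
3 → match
4 → no match
5 → match
6 → match
7 → match

1, 2, 3, 5, 6, 7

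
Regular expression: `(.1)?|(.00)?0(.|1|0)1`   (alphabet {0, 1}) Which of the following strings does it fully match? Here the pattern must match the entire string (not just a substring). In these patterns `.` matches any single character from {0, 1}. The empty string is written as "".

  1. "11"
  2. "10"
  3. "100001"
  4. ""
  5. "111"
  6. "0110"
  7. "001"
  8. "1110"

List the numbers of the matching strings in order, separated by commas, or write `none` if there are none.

1, 3, 4, 7

1. "11" → match
2. "10" → no match
3. "100001" → match
4. "" → match
5. "111" → no match
6. "0110" → no match
7. "001" → match
8. "1110" → no match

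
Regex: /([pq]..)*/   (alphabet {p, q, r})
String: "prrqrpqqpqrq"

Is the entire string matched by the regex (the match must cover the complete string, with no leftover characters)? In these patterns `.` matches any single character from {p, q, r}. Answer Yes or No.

Yes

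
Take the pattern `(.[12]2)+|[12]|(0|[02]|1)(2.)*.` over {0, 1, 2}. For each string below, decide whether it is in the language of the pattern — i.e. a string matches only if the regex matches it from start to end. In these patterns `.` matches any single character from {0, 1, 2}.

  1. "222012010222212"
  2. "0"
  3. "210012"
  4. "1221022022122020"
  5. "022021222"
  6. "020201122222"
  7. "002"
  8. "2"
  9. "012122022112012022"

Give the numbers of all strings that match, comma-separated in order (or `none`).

8, 9

1 → no match
2 → no match
3 → no match
4 → no match
5 → no match
6 → no match
7 → no match
8 → match
9 → match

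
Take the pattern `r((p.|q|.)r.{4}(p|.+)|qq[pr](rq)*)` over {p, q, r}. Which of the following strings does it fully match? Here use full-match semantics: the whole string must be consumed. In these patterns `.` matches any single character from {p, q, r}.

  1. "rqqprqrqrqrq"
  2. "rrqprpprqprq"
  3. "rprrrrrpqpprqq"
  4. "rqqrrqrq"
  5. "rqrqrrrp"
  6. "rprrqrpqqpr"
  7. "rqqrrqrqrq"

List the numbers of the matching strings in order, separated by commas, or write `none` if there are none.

1. "rqqprqrqrqrq" → match
2. "rrqprpprqprq" → no match
3 → match
4. "rqqrrqrq" → match
5. "rqrqrrrp" → match
6. "rprrqrpqqpr" → match
7. "rqqrrqrqrq" → match

1, 3, 4, 5, 6, 7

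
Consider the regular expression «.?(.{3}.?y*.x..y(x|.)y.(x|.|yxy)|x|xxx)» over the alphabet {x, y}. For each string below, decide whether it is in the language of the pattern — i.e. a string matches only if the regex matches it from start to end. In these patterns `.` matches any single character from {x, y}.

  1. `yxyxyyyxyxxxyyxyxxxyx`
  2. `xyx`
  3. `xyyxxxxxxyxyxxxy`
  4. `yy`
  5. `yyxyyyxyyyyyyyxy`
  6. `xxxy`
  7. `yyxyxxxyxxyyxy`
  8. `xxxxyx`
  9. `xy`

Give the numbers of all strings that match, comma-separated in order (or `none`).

5

1 → no match
2 → no match
3 → no match
4 → no match
5 → match
6 → no match
7 → no match
8 → no match
9 → no match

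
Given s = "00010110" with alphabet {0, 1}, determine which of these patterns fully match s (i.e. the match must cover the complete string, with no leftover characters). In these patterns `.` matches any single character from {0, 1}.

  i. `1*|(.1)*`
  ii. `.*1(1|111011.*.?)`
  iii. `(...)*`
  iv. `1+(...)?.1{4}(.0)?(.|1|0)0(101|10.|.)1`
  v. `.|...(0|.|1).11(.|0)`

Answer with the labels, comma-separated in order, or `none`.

v

i → no match
ii → no match
iii → no match
iv → no match — must start with "1"
v → match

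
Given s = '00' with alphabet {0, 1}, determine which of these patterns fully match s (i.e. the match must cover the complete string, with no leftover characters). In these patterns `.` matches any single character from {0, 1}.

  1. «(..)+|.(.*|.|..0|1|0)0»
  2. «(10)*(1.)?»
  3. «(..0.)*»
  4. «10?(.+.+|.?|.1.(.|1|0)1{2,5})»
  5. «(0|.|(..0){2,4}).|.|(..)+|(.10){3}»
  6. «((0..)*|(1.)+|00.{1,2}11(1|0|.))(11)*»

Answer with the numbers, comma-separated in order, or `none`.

1 → match
2 → no match
3 → no match
4 → no match — must start with '1'
5 → match
6 → no match

1, 5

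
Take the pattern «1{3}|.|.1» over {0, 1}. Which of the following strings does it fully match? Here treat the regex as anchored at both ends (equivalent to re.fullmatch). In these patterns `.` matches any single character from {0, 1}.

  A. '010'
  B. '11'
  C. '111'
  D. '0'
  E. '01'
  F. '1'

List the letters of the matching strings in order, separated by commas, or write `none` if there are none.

A → no match
B → match
C → match
D → match
E → match
F → match

B, C, D, E, F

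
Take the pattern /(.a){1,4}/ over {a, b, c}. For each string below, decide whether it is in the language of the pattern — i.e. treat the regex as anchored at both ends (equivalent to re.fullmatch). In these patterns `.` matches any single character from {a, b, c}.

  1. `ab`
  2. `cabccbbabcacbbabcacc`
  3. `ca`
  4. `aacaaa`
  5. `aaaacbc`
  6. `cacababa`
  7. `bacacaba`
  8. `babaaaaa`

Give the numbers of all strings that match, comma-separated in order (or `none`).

3, 4, 6, 7, 8

1 → no match — must end with `a`
2 → no match — must end with `a`
3 → match
4 → match
5 → no match — must end with `a`
6 → match
7 → match
8 → match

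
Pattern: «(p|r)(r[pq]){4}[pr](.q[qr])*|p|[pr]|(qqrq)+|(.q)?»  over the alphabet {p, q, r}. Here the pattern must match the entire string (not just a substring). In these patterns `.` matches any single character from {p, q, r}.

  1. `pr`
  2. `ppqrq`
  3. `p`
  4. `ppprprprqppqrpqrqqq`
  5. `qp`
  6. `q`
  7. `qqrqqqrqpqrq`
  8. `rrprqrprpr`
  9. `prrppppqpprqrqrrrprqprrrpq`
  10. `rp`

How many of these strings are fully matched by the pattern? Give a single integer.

1 → no match
2 → no match
3 → match
4 → no match
5 → no match
6 → no match
7 → no match
8 → match
9 → no match
10 → no match
Total matched: 2

2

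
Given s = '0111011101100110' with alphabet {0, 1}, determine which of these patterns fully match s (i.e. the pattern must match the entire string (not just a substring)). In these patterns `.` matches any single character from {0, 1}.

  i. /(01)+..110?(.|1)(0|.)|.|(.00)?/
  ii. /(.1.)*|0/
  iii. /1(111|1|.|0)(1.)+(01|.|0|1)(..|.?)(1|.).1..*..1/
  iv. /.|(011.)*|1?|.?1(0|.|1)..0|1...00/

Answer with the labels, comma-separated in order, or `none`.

iv

i → no match
ii → no match
iii → no match — must start with '1'
iv → match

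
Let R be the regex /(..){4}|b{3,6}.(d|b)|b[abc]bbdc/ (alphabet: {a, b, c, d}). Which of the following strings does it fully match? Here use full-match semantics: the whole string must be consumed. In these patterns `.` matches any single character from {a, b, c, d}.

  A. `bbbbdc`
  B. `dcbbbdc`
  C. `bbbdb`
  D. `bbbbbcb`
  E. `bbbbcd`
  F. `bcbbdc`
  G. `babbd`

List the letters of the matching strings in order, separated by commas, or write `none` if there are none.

A, C, D, E, F

A → match
B → no match
C → match
D → match
E → match
F → match
G → no match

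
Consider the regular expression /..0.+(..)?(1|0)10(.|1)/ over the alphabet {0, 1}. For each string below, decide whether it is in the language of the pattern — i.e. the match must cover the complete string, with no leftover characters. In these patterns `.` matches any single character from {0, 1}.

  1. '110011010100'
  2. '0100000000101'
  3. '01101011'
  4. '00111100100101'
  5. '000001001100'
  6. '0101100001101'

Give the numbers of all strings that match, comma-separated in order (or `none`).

1, 2, 5, 6

1 → match
2 → match
3 → no match
4 → no match
5 → match
6 → match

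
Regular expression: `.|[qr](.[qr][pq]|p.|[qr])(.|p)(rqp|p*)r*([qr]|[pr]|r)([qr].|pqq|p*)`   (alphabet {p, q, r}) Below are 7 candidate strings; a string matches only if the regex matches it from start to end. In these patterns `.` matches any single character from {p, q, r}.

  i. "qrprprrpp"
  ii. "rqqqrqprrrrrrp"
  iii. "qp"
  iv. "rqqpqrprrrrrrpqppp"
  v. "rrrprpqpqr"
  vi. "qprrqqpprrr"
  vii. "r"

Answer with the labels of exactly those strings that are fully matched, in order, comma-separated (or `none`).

i → no match
ii → no match
iii → no match
iv → no match
v → no match
vi → no match
vii → match

vii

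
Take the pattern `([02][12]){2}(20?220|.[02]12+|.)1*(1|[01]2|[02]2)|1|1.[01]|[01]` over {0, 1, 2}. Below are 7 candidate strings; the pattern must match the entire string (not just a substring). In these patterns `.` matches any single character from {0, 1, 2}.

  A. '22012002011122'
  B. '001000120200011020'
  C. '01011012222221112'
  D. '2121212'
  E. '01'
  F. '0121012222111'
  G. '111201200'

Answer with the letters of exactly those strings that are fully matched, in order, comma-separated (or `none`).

C, D

A → no match
B → no match
C → match
D → match
E → no match
F → no match
G → no match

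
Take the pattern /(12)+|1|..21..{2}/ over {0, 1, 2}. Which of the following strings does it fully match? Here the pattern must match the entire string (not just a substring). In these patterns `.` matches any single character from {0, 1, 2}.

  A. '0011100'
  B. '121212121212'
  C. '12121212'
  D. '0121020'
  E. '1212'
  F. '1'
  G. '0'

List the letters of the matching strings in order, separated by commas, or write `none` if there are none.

B, C, D, E, F

A. '0011100' → no match
B. '121212121212' → match
C. '12121212' → match
D. '0121020' → match
E. '1212' → match
F. '1' → match
G. '0' → no match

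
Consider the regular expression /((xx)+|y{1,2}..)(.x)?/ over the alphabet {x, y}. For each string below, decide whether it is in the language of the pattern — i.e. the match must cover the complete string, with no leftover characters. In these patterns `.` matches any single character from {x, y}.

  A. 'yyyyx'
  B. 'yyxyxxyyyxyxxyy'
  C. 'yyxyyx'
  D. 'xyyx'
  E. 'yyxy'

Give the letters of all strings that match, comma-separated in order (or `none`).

A, C, E

A → match
B → no match
C → match
D → no match
E → match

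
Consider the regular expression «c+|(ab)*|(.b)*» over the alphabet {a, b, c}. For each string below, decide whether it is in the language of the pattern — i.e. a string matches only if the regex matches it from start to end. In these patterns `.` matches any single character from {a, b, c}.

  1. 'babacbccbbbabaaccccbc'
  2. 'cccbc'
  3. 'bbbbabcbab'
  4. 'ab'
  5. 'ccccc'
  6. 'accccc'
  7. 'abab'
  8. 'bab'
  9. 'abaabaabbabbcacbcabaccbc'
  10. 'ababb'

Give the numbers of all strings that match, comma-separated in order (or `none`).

1 → no match
2 → no match
3 → match
4 → match
5 → match
6 → no match
7 → match
8 → no match
9 → no match
10 → no match

3, 4, 5, 7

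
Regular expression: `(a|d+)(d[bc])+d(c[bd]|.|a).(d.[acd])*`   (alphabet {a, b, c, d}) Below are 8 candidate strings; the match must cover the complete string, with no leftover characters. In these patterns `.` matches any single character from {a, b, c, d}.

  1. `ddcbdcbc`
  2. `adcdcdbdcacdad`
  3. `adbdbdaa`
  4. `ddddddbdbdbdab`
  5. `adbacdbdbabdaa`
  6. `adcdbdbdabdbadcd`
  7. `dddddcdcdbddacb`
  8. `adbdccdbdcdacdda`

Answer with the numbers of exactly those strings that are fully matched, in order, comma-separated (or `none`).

1 → no match
2 → no match
3 → match
4 → match
5 → no match
6 → match
7 → no match
8 → no match

3, 4, 6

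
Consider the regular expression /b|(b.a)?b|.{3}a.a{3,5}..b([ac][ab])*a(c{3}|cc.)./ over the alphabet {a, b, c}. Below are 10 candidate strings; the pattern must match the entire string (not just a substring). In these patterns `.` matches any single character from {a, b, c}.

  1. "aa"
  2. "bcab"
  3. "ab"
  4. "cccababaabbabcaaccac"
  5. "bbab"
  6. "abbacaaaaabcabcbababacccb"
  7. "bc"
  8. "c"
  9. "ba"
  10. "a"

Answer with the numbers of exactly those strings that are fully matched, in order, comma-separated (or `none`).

2, 5

1 → no match
2 → match
3 → no match
4 → no match
5 → match
6 → no match
7 → no match
8 → no match
9 → no match
10 → no match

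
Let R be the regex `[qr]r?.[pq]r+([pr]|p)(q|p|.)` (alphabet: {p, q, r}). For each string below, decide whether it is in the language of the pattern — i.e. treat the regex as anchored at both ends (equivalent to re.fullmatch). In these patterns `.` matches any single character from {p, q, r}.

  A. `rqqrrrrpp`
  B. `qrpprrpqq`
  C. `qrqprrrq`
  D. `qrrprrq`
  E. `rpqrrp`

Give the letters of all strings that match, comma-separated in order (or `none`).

A, C, D, E

A. `rqqrrrrpp` → match
B. `qrpprrpqq` → no match
C. `qrqprrrq` → match
D. `qrrprrq` → match
E. `rpqrrp` → match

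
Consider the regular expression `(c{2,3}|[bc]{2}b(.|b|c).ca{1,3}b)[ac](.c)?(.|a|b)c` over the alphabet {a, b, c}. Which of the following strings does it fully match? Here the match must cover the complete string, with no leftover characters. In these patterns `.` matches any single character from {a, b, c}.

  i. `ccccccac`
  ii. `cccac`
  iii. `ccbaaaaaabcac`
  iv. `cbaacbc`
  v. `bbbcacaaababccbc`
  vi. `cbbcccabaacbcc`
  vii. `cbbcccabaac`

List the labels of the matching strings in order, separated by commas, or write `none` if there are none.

i, ii, vii

i → match
ii → match
iii → no match
iv → no match
v → no match
vi → no match
vii → match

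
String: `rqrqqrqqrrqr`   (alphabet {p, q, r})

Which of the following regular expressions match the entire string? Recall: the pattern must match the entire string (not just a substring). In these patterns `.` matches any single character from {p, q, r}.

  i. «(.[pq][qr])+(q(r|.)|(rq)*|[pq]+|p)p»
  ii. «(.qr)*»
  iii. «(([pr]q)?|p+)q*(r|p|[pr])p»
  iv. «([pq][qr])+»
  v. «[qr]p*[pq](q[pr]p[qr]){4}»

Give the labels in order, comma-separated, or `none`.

i → no match — must end with `p`
ii → match
iii → no match — must end with `p`
iv → no match
v → no match

ii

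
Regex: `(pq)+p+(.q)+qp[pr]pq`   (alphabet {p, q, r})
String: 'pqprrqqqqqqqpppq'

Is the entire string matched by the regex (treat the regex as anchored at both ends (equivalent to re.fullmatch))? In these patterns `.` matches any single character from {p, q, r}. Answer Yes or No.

No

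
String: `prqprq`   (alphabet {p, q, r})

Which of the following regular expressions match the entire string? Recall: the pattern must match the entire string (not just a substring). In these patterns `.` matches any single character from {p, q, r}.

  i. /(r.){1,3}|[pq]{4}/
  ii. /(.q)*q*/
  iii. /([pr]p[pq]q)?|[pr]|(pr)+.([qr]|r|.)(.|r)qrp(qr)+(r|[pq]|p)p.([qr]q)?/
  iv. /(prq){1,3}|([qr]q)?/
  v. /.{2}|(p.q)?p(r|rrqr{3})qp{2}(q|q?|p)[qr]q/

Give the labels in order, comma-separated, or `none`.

i → no match
ii → no match
iii → no match
iv → match
v → no match

iv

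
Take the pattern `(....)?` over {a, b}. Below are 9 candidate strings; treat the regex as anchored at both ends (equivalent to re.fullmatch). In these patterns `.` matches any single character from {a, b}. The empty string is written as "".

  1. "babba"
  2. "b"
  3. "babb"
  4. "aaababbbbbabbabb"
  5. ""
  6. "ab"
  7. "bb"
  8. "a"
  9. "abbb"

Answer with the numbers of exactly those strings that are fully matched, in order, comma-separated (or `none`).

1 → no match
2 → no match
3 → match
4 → no match
5 → match
6 → no match
7 → no match
8 → no match
9 → match

3, 5, 9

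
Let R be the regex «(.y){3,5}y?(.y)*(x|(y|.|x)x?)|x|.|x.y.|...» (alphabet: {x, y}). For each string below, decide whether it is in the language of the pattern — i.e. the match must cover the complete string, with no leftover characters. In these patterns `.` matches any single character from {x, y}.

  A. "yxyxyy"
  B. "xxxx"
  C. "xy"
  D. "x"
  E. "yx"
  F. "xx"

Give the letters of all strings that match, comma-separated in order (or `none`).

A → no match
B → no match
C → no match
D → match
E → no match
F → no match

D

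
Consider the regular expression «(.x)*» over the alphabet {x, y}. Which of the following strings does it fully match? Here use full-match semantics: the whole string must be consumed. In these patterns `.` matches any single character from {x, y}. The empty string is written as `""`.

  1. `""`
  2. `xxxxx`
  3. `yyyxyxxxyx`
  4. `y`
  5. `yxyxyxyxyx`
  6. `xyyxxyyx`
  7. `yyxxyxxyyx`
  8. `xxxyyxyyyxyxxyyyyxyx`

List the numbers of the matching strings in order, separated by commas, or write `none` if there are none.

1, 5

1 → match
2 → no match
3 → no match
4 → no match
5 → match
6 → no match
7 → no match
8 → no match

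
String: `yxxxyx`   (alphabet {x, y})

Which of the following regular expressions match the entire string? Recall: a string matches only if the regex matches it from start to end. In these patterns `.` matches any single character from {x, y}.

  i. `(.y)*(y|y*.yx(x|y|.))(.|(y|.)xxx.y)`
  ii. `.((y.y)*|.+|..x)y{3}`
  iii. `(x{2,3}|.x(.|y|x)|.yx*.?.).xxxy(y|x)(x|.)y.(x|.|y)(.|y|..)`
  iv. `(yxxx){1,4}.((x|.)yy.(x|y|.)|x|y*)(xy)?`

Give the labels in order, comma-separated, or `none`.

i → no match
ii → no match — must end with `y`
iii → no match
iv → match

iv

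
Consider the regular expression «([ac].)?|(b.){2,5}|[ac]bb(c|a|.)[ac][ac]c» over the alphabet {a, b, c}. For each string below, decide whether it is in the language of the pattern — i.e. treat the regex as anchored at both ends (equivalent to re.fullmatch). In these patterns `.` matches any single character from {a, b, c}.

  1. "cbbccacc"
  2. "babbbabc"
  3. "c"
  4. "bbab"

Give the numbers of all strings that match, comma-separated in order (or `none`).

2

1. "cbbccacc" → no match
2. "babbbabc" → match
3. "c" → no match
4. "bbab" → no match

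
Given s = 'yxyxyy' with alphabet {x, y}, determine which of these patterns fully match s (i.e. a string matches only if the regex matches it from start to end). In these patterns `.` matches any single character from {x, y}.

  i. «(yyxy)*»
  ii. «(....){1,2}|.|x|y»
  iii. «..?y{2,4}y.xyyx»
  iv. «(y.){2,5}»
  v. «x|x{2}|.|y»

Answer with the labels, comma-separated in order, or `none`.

i → no match
ii → no match
iii → no match — must end with 'xyyx'
iv → match
v → no match

iv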